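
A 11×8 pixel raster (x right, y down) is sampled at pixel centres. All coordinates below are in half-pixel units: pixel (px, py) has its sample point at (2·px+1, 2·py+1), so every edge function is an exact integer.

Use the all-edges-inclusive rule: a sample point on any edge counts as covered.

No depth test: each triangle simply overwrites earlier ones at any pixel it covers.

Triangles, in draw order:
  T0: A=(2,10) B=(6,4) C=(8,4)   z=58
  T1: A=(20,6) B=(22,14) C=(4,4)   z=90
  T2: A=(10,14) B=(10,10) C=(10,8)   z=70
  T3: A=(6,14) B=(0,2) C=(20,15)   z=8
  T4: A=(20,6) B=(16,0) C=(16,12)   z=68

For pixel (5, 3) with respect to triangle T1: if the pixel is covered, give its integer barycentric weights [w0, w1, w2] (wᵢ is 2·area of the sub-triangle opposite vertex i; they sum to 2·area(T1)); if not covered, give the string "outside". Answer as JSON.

T0:
  2·area = 12
  edge (2, 10)→(6, 4): d=(4,-6) inclusive
  edge (6, 4)→(8, 4): d=(2,0) inclusive
  edge (8, 4)→(2, 10): d=(-6,6) inclusive
    (5,0)@(11, 1): e=[18,-6,0] → .  [on edge]
    (4,1)@(9, 3): e=[14,-2,0] → .  [on edge]
    (3,2)@(7, 5): e=[10,2,0] → X  [on edge]
    (4,2)@(9, 5): e=[22,2,-12] → .
    (2,3)@(5, 7): e=[6,6,0] → X  [on edge]
    (3,3)@(7, 7): e=[18,6,-12] → .
    (1,4)@(3, 9): e=[2,10,0] → X  [on edge]
    (2,4)@(5, 9): e=[14,10,-12] → .
    (0,5)@(1, 11): e=[-2,14,0] → .  [on edge]
    (1,5)@(3, 11): e=[10,14,-12] → .
  covered (3 px):
    . . . . . . . . . . .
    . . . . . . . . . . .
    . . . X . . . . . . .
    . . X . . . . . . . .
    . X . . . . . . . . .
    . . . . . . . . . . .
    . . . . . . . . . . .
    . . . . . . . . . . .
T1:
  2·area = 124
  edge (20, 6)→(22, 14): d=(2,8) inclusive
  edge (22, 14)→(4, 4): d=(-18,-10) inclusive
  edge (4, 4)→(20, 6): d=(16,2) inclusive
    (3,2)@(7, 5): e=[102,12,10] → X
    (4,2)@(9, 5): e=[86,32,6] → X
    (5,2)@(11, 5): e=[70,52,2] → X
    (6,2)@(13, 5): e=[54,72,-2] → .
    (3,3)@(7, 7): e=[106,-24,42] → .
    (4,3)@(9, 7): e=[90,-4,38] → .
    (5,3)@(11, 7): e=[74,16,34] → X
    (6,3)@(13, 7): e=[58,36,30] → X
    (7,3)@(15, 7): e=[42,56,26] → X
    (8,3)@(17, 7): e=[26,76,22] → X
    (9,3)@(19, 7): e=[10,96,18] → X
    (10,3)@(21, 7): e=[-6,116,14] → .
    (6,4)@(13, 9): e=[62,0,62] → X  [on edge]
  covered (16 px):
    . . . . . . . . . . .
    . . . . . . . . . . .
    . . . X X X . . . . .
    . . . . . X X X X X .
    . . . . . . X X X X .
    . . . . . . . . X X X
    . . . . . . . . . . X
    . . . . . . . . . . .
T2:
  degenerate (2·area = 0) — covers nothing
T3:
  2·area = 162
  edge (6, 14)→(0, 2): d=(-6,-12) inclusive
  edge (0, 2)→(20, 15): d=(20,13) inclusive
  edge (20, 15)→(6, 14): d=(-14,-1) inclusive
    (0,1)@(1, 3): e=[6,7,149] → X
    (1,1)@(3, 3): e=[30,-19,151] → .
    (0,2)@(1, 5): e=[-6,47,121] → .
    (1,2)@(3, 5): e=[18,21,123] → X
    (2,2)@(5, 5): e=[42,-5,125] → .
    (1,3)@(3, 7): e=[6,61,95] → X
    (2,3)@(5, 7): e=[30,35,97] → X
    (3,3)@(7, 7): e=[54,9,99] → X
    (4,3)@(9, 7): e=[78,-17,101] → .
    (1,4)@(3, 9): e=[-6,101,67] → .
    (2,4)@(5, 9): e=[18,75,69] → X
    (4,4)@(9, 9): e=[66,23,73] → X
  covered (18 px):
    . . . . . . . . . . .
    X . . . . . . . . . .
    . X . . . . . . . . .
    . X X X . . . . . . .
    . . X X X . . . . . .
    . . X X X X X . . . .
    . . . X X X X X . . .
    . . . . . . . . . . .
T4:
  2·area = 48  (B↔C swapped to make it positive)
  edge (20, 6)→(16, 12): d=(-4,6) inclusive
  edge (16, 12)→(16, 0): d=(0,-12) inclusive
  edge (16, 0)→(20, 6): d=(4,6) inclusive
    (8,1)@(17, 3): e=[30,12,6] → X
    (9,1)@(19, 3): e=[18,36,-6] → .
    (8,2)@(17, 5): e=[22,12,14] → X
    (9,2)@(19, 5): e=[10,36,2] → X
    (10,2)@(21, 5): e=[-2,60,-10] → .
    (8,3)@(17, 7): e=[14,12,22] → X
    (10,3)@(21, 7): e=[-10,60,-2] → .
    (8,4)@(17, 9): e=[6,12,30] → X
    (9,4)@(19, 9): e=[-6,36,18] → .
    (8,5)@(17, 11): e=[-2,12,38] → .
  covered (6 px):
    . . . . . . . . . . .
    . . . . . . . . X . .
    . . . . . . . . X X .
    . . . . . . . . X X .
    . . . . . . . . X . .
    . . . . . . . . . . .
    . . . . . . . . . . .
    . . . . . . . . . . .

Result: [16,34,74]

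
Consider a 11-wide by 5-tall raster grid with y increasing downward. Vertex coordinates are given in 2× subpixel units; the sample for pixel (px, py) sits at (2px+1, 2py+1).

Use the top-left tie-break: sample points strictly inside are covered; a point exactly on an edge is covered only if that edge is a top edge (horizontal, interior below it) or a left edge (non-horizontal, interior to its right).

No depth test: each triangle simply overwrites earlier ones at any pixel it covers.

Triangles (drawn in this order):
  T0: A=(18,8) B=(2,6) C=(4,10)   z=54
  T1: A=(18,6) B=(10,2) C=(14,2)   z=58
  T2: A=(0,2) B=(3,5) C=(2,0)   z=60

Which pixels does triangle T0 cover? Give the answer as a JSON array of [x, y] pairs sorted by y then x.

T0:
  2·area = 60  (B↔C swapped to make it positive)
  edge (18, 8)→(4, 10): d=(-14,2) right/bottom  bias=-1
  edge (4, 10)→(2, 6): d=(-2,-4) top-left  bias=+0
  edge (2, 6)→(18, 8): d=(16,2) right/bottom  bias=-1
    (1,3)@(3, 7): e=[44,2,14] → █
    (2,3)@(5, 7): e=[40,10,10] → █
    (3,3)@(7, 7): e=[36,18,6] → █
    (4,3)@(9, 7): e=[32,26,2] → █
    (5,3)@(11, 7): e=[28,34,-2] → ·
    (1,4)@(3, 9): e=[16,-2,46] → ·
    (2,4)@(5, 9): e=[12,6,42] → █
    (5,4)@(11, 9): e=[0,30,30] → ·  [on edge]
  covered (7 px):
    · · · · · · · · · · ·
    · · · · · · · · · · ·
    · · · · · · · · · · ·
    · █ █ █ █ · · · · · ·
    · · █ █ █ · · · · · ·
T1:
  2·area = 16
  edge (18, 6)→(10, 2): d=(-8,-4) top-left  bias=+0
  edge (10, 2)→(14, 2): d=(4,0) top-left  bias=+0
  edge (14, 2)→(18, 6): d=(4,4) right/bottom  bias=-1
    (6,0)@(13, 1): e=[20,-4,0] → ·  [on edge]
    (6,1)@(13, 3): e=[4,4,8] → █
    (7,1)@(15, 3): e=[12,4,0] → ·  [on edge]
    (6,2)@(13, 5): e=[-12,12,16] → ·
    (8,2)@(17, 5): e=[4,12,0] → ·  [on edge]
    (9,3)@(19, 7): e=[-4,20,0] → ·  [on edge]
    (10,4)@(21, 9): e=[-12,28,0] → ·  [on edge]
  covered (1 px):
    · · · · · · · · · · ·
    · · · · · · █ · · · ·
    · · · · · · · · · · ·
    · · · · · · · · · · ·
    · · · · · · · · · · ·
T2:
  2·area = 12  (B↔C swapped to make it positive)
  edge (0, 2)→(2, 0): d=(2,-2) top-left  bias=+0
  edge (2, 0)→(3, 5): d=(1,5) right/bottom  bias=-1
  edge (3, 5)→(0, 2): d=(-3,-3) top-left  bias=+0
    (0,0)@(1, 1): e=[0,6,6] → █  [on edge]
    (1,0)@(3, 1): e=[4,-4,12] → ·
    (0,1)@(1, 3): e=[4,8,0] → █  [on edge]
    (1,1)@(3, 3): e=[8,-2,6] → ·
    (0,2)@(1, 5): e=[8,10,-6] → ·
    (1,2)@(3, 5): e=[12,0,0] → ·  [on edge]
    (2,3)@(5, 7): e=[20,-8,0] → ·  [on edge]
    (3,4)@(7, 9): e=[28,-16,0] → ·  [on edge]
  covered (2 px):
    █ · · · · · · · · · ·
    █ · · · · · · · · · ·
    · · · · · · · · · · ·
    · · · · · · · · · · ·
    · · · · · · · · · · ·

Final: [[1,3],[2,3],[3,3],[4,3],[2,4],[3,4],[4,4]]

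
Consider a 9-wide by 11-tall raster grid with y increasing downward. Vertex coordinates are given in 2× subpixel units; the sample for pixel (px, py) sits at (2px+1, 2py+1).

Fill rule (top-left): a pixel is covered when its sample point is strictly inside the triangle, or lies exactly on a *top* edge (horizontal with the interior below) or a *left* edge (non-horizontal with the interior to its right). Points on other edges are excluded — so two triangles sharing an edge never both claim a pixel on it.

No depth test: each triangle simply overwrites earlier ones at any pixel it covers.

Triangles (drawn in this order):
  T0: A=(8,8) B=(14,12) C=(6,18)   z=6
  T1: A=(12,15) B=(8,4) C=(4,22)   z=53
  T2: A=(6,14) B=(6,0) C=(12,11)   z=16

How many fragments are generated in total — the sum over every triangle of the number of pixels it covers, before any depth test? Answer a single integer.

T0:
  2·area = 68
  edge (8, 8)→(14, 12): d=(6,4) right/bottom  bias=-1
  edge (14, 12)→(6, 18): d=(-8,6) right/bottom  bias=-1
  edge (6, 18)→(8, 8): d=(2,-10) top-left  bias=+0
    (4,1)@(9, 3): e=[-34,102,0] → ·  [on edge]
    (4,4)@(9, 9): e=[2,54,12] → #
    (5,4)@(11, 9): e=[-6,42,32] → ·
    (4,5)@(9, 11): e=[14,38,16] → #
    (5,5)@(11, 11): e=[6,26,36] → #
    (6,5)@(13, 11): e=[-2,14,56] → ·
    (3,6)@(7, 13): e=[34,34,0] → #  [on edge]
    (6,6)@(13, 13): e=[10,-2,60] → ·
    (3,7)@(7, 15): e=[46,18,4] → #
    (5,7)@(11, 15): e=[30,-6,44] → ·
    (3,8)@(7, 17): e=[58,2,8] → #
    (4,8)@(9, 17): e=[50,-10,28] → ·
  covered (9 px):
    · · · · · · · · ·
    · · · · · · · · ·
    · · · · · · · · ·
    · · · · · · · · ·
    · · · · # · · · ·
    · · · · # # · · ·
    · · · # # # · · ·
    · · · # # · · · ·
    · · · # · · · · ·
    · · · · · · · · ·
    · · · · · · · · ·
T1:
  2·area = 116  (B↔C swapped to make it positive)
  edge (12, 15)→(4, 22): d=(-8,7) right/bottom  bias=-1
  edge (4, 22)→(8, 4): d=(4,-18) top-left  bias=+0
  edge (8, 4)→(12, 15): d=(4,11) right/bottom  bias=-1
    (4,3)@(9, 7): e=[85,30,1] → #
    (5,3)@(11, 7): e=[71,66,-21] → ·
    (3,4)@(7, 9): e=[83,2,31] → #
    (5,4)@(11, 9): e=[55,74,-13] → ·
    (3,5)@(7, 11): e=[67,10,39] → #
    (5,5)@(11, 11): e=[39,82,-5] → ·
    (3,6)@(7, 13): e=[51,18,47] → #
    (5,6)@(11, 13): e=[23,90,3] → #
    (6,6)@(13, 13): e=[9,126,-19] → ·
    (3,7)@(7, 15): e=[35,26,55] → #
    (6,7)@(13, 15): e=[-7,134,-11] → ·
    (3,8)@(7, 17): e=[19,34,63] → #
  covered (16 px):
    · · · · · · · · ·
    · · · · · · · · ·
    · · · · · · · · ·
    · · · · # · · · ·
    · · · # # · · · ·
    · · · # # · · · ·
    · · · # # # · · ·
    · · · # # # · · ·
    · · · # # · · · ·
    · · # # · · · · ·
    · · # · · · · · ·
T2:
  2·area = 84
  edge (6, 14)→(6, 0): d=(0,-14) top-left  bias=+0
  edge (6, 0)→(12, 11): d=(6,11) right/bottom  bias=-1
  edge (12, 11)→(6, 14): d=(-6,3) right/bottom  bias=-1
    (3,1)@(7, 3): e=[14,7,63] → #
    (4,1)@(9, 3): e=[42,-15,57] → ·
    (3,2)@(7, 5): e=[14,19,51] → #
    (4,2)@(9, 5): e=[42,-3,45] → ·
    (3,3)@(7, 7): e=[14,31,39] → #
    (4,3)@(9, 7): e=[42,9,33] → #
    (5,3)@(11, 7): e=[70,-13,27] → ·
    (3,4)@(7, 9): e=[14,43,27] → #
    (5,4)@(11, 9): e=[70,-1,15] → ·
    (3,5)@(7, 11): e=[14,55,15] → #
    (5,5)@(11, 11): e=[70,11,3] → #
    (6,5)@(13, 11): e=[98,-11,-3] → ·
  covered (10 px):
    · · · · · · · · ·
    · · · # · · · · ·
    · · · # · · · · ·
    · · · # # · · · ·
    · · · # # · · · ·
    · · · # # # · · ·
    · · · # · · · · ·
    · · · · · · · · ·
    · · · · · · · · ·
    · · · · · · · · ·
    · · · · · · · · ·

Final: 35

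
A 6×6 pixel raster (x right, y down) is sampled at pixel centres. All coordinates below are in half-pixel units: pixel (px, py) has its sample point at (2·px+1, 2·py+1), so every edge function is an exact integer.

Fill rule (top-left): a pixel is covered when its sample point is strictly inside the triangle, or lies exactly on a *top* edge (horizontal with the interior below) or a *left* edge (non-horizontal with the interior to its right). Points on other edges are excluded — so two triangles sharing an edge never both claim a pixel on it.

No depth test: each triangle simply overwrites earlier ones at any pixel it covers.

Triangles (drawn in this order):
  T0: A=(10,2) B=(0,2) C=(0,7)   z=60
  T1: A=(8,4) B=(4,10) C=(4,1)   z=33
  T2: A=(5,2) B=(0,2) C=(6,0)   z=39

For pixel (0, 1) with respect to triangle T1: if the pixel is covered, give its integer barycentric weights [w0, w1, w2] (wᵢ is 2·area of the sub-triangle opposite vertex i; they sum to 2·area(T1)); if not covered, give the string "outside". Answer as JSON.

T0:
  2·area = 50  (B↔C swapped to make it positive)
  edge (10, 2)→(0, 7): d=(-10,5) right/bottom  bias=-1
  edge (0, 7)→(0, 2): d=(0,-5) top-left  bias=+0
  edge (0, 2)→(10, 2): d=(10,0) top-left  bias=+0
    (0,1)@(1, 3): e=[35,5,10] → X
    (1,1)@(3, 3): e=[25,15,10] → X
    (2,1)@(5, 3): e=[15,25,10] → X
    (3,1)@(7, 3): e=[5,35,10] → X
    (4,1)@(9, 3): e=[-5,45,10] → .
    (0,2)@(1, 5): e=[15,5,30] → X
    (2,2)@(5, 5): e=[-5,25,30] → .
    (3,2)@(7, 5): e=[-15,35,30] → .
    (0,3)@(1, 7): e=[-5,5,50] → .
    (1,3)@(3, 7): e=[-15,15,50] → .
  covered (6 px):
    . . . . . .
    X X X X . .
    X X . . . .
    . . . . . .
    . . . . . .
    . . . . . .
T1:
  2·area = 36
  edge (8, 4)→(4, 10): d=(-4,6) right/bottom  bias=-1
  edge (4, 10)→(4, 1): d=(0,-9) top-left  bias=+0
  edge (4, 1)→(8, 4): d=(4,3) right/bottom  bias=-1
    (2,1)@(5, 3): e=[22,9,5] → X
    (3,1)@(7, 3): e=[10,27,-1] → .
    (2,2)@(5, 5): e=[14,9,13] → X
    (3,2)@(7, 5): e=[2,27,7] → X
    (4,2)@(9, 5): e=[-10,45,1] → .
    (2,3)@(5, 7): e=[6,9,21] → X
    (3,3)@(7, 7): e=[-6,27,15] → .
    (2,4)@(5, 9): e=[-2,9,29] → .
  covered (4 px):
    . . . . . .
    . . X . . .
    . . X X . .
    . . X . . .
    . . . . . .
    . . . . . .
T2:
  2·area = 10
  edge (5, 2)→(0, 2): d=(-5,0) right/bottom  bias=-1
  edge (0, 2)→(6, 0): d=(6,-2) top-left  bias=+0
  edge (6, 0)→(5, 2): d=(-1,2) right/bottom  bias=-1
    (1,0)@(3, 1): e=[5,0,5] → X  [on edge]
    (2,0)@(5, 1): e=[5,4,1] → X
    (3,0)@(7, 1): e=[5,8,-3] → .
    (1,1)@(3, 3): e=[-5,12,3] → .
    (2,1)@(5, 3): e=[-5,16,-1] → .
  covered (2 px):
    . X X . . .
    . . . . . .
    . . . . . .
    . . . . . .
    . . . . . .
    . . . . . .

Answer: "outside"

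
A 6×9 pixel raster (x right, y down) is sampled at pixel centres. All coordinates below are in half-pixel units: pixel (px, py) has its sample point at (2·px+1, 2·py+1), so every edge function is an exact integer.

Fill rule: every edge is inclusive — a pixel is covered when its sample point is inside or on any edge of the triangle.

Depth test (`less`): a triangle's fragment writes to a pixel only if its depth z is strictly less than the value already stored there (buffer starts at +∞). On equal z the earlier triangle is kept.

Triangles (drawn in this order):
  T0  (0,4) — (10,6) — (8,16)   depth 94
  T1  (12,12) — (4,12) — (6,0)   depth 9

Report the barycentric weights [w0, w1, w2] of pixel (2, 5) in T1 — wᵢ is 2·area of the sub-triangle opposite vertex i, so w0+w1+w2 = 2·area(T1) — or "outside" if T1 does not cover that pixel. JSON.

T0:
  2·area = 104
  edge (0, 4)→(10, 6): d=(10,2) inclusive
  edge (10, 6)→(8, 16): d=(-2,10) inclusive
  edge (8, 16)→(0, 4): d=(-8,-12) inclusive
    (5,0)@(11, 1): e=[-52,0,156] → .  [on edge]
    (0,2)@(1, 5): e=[8,92,4] → X
    (1,2)@(3, 5): e=[4,72,28] → X
    (2,2)@(5, 5): e=[0,52,52] → X  [on edge]
    (3,2)@(7, 5): e=[-4,32,76] → .
    (0,3)@(1, 7): e=[28,88,-12] → .
    (1,3)@(3, 7): e=[24,68,12] → X
    (3,3)@(7, 7): e=[16,28,60] → X
    (4,3)@(9, 7): e=[12,8,84] → X
    (5,3)@(11, 7): e=[8,-12,108] → .
    (1,4)@(3, 9): e=[44,64,-4] → .
    (2,4)@(5, 9): e=[40,44,20] → X
    (4,5)@(9, 11): e=[52,0,52] → X  [on edge]
  covered (14 px):
    . . . . . .
    . . . . . .
    X X X . . .
    . X X X X .
    . . X X X .
    . . X X X .
    . . . X . .
    . . . . . .
    . . . . . .
T1:
  2·area = 96
  edge (12, 12)→(4, 12): d=(-8,0) inclusive
  edge (4, 12)→(6, 0): d=(2,-12) inclusive
  edge (6, 0)→(12, 12): d=(6,12) inclusive
    (3,1)@(7, 3): e=[72,18,6] → X
    (4,1)@(9, 3): e=[72,42,-18] → .
    (3,2)@(7, 5): e=[56,22,18] → X
    (4,2)@(9, 5): e=[56,46,-6] → .
    (2,3)@(5, 7): e=[40,2,54] → X
    (4,3)@(9, 7): e=[40,50,6] → X
    (5,3)@(11, 7): e=[40,74,-18] → .
    (2,4)@(5, 9): e=[24,6,66] → X
    (5,4)@(11, 9): e=[24,78,-6] → .
    (2,5)@(5, 11): e=[8,10,78] → X
    (5,5)@(11, 11): e=[8,82,6] → X
    (2,6)@(5, 13): e=[-8,14,90] → .
  covered (12 px):
    . . . . . .
    . . . X . .
    . . . X . .
    . . X X X .
    . . X X X .
    . . X X X X
    . . . . . .
    . . . . . .
    . . . . . .

Result: [10,78,8]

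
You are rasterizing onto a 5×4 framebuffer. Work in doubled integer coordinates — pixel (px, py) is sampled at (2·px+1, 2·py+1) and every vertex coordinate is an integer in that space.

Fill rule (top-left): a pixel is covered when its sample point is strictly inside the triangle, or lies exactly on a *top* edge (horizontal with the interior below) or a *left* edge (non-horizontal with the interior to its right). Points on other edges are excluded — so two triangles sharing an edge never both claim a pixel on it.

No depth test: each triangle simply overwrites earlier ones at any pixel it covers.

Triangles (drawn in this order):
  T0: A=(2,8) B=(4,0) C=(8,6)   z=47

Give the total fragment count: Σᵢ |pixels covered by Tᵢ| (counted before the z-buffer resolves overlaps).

T0:
  2·area = 44
  edge (2, 8)→(4, 0): d=(2,-8) top-left  bias=+0
  edge (4, 0)→(8, 6): d=(4,6) right/bottom  bias=-1
  edge (8, 6)→(2, 8): d=(-6,2) right/bottom  bias=-1
    (2,1)@(5, 3): e=[14,6,24] → X
    (3,1)@(7, 3): e=[30,-6,20] → .
    (1,2)@(3, 5): e=[2,26,16] → X
    (3,2)@(7, 5): e=[34,2,8] → X
    (4,2)@(9, 5): e=[50,-10,4] → .
    (1,3)@(3, 7): e=[6,34,4] → X
    (2,3)@(5, 7): e=[22,22,0] → .  [on edge]
    (3,3)@(7, 7): e=[38,10,-4] → .
  covered (5 px):
    . . . . .
    . . X . .
    . X X X .
    . X . . .

Answer: 5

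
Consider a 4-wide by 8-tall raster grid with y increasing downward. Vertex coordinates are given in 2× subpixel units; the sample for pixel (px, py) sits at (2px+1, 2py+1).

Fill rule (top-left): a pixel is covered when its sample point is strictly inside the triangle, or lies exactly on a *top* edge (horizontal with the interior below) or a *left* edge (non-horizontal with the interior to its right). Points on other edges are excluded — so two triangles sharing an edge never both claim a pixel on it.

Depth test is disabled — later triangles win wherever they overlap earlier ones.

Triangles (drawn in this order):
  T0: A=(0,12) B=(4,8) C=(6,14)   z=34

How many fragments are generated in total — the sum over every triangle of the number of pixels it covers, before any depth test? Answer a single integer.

T0:
  2·area = 32
  edge (0, 12)→(4, 8): d=(4,-4) top-left  bias=+0
  edge (4, 8)→(6, 14): d=(2,6) right/bottom  bias=-1
  edge (6, 14)→(0, 12): d=(-6,-2) top-left  bias=+0
    (1,2)@(3, 5): e=[-16,0,48] → ·  [on edge]
    (3,2)@(7, 5): e=[0,-24,56] → ·  [on edge]
    (2,3)@(5, 7): e=[0,-8,40] → ·  [on edge]
    (1,4)@(3, 9): e=[0,8,24] → █  [on edge]
    (2,4)@(5, 9): e=[8,-4,28] → ·
    (0,5)@(1, 11): e=[0,24,8] → █  [on edge]
    (2,5)@(5, 11): e=[16,0,16] → ·  [on edge]
    (0,6)@(1, 13): e=[8,28,-4] → ·
    (1,6)@(3, 13): e=[16,16,0] → █  [on edge]
    (2,6)@(5, 13): e=[24,4,4] → █
    (3,6)@(7, 13): e=[32,-8,8] → ·
    (1,7)@(3, 15): e=[24,20,-12] → ·
  covered (5 px):
    · · · ·
    · · · ·
    · · · ·
    · · · ·
    · █ · ·
    █ █ · ·
    · █ █ ·
    · · · ·

Answer: 5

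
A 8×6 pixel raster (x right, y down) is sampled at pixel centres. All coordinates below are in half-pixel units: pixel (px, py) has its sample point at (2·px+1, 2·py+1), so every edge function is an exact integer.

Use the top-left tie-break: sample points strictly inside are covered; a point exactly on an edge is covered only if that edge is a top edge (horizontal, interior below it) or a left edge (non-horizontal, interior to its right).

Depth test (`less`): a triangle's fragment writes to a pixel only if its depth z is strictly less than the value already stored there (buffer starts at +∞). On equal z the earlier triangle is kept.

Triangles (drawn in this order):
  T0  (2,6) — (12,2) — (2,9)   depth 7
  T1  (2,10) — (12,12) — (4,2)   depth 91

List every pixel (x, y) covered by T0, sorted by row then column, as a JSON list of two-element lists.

T0:
  2·area = 30
  edge (2, 6)→(12, 2): d=(10,-4) top-left  bias=+0
  edge (12, 2)→(2, 9): d=(-10,7) right/bottom  bias=-1
  edge (2, 9)→(2, 6): d=(0,-3) top-left  bias=+0
    (2,2)@(5, 5): e=[2,19,9] → #
    (3,2)@(7, 5): e=[10,5,15] → #
    (4,2)@(9, 5): e=[18,-9,21] → ·
    (1,3)@(3, 7): e=[14,13,3] → #
    (2,3)@(5, 7): e=[22,-1,9] → ·
    (3,3)@(7, 7): e=[30,-15,15] → ·
    (1,4)@(3, 9): e=[34,-7,3] → ·
  covered (3 px):
    · · · · · · · ·
    · · · · · · · ·
    · · # # · · · ·
    · # · · · · · ·
    · · · · · · · ·
    · · · · · · · ·
T1:
  2·area = 84  (B↔C swapped to make it positive)
  edge (2, 10)→(4, 2): d=(2,-8) top-left  bias=+0
  edge (4, 2)→(12, 12): d=(8,10) right/bottom  bias=-1
  edge (12, 12)→(2, 10): d=(-10,-2) top-left  bias=+0
    (2,2)@(5, 5): e=[14,14,56] → #
    (3,2)@(7, 5): e=[30,-6,60] → ·
    (1,3)@(3, 7): e=[2,50,32] → #
    (3,3)@(7, 7): e=[34,10,40] → #
    (4,3)@(9, 7): e=[50,-10,44] → ·
    (1,4)@(3, 9): e=[6,66,12] → #
    (4,4)@(9, 9): e=[54,6,24] → #
    (5,4)@(11, 9): e=[70,-14,28] → ·
    (1,5)@(3, 11): e=[10,82,-8] → ·
    (2,5)@(5, 11): e=[26,62,-4] → ·
    (3,5)@(7, 11): e=[42,42,0] → #  [on edge]
    (5,5)@(11, 11): e=[74,2,8] → #
  covered (11 px):
    · · · · · · · ·
    · · · · · · · ·
    · · # · · · · ·
    · # # # · · · ·
    · # # # # · · ·
    · · · # # # · ·

Result: [[2,2],[3,2],[1,3]]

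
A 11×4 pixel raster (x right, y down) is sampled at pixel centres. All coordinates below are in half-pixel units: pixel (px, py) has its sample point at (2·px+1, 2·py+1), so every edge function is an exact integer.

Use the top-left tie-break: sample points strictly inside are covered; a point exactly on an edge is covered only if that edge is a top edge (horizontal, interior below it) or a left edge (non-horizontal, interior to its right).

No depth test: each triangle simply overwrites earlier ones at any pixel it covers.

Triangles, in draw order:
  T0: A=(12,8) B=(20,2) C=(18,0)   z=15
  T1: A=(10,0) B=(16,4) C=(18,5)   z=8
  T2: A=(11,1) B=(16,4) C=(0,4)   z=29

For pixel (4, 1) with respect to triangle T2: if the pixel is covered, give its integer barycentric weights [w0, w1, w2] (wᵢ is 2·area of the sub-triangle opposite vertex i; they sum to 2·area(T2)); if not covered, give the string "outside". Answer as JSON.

T0:
  2·area = 28  (B↔C swapped to make it positive)
  edge (12, 8)→(18, 0): d=(6,-8) top-left  bias=+0
  edge (18, 0)→(20, 2): d=(2,2) right/bottom  bias=-1
  edge (20, 2)→(12, 8): d=(-8,6) right/bottom  bias=-1
    (9,0)@(19, 1): e=[14,0,14] → .  [on edge]
    (8,1)@(17, 3): e=[10,8,10] → X
    (9,1)@(19, 3): e=[26,4,-2] → .
    (10,1)@(21, 3): e=[42,0,-14] → .  [on edge]
    (7,2)@(15, 5): e=[6,16,6] → X
    (8,2)@(17, 5): e=[22,12,-6] → .
    (6,3)@(13, 7): e=[2,24,2] → X
    (7,3)@(15, 7): e=[18,20,-10] → .
  covered (3 px):
    . . . . . . . . . . .
    . . . . . . . . X . .
    . . . . . . . X . . .
    . . . . . . X . . . .
T1:
  2·area = 2  (B↔C swapped to make it positive)
  edge (10, 0)→(18, 5): d=(8,5) right/bottom  bias=-1
  edge (18, 5)→(16, 4): d=(-2,-1) top-left  bias=+0
  edge (16, 4)→(10, 0): d=(-6,-4) top-left  bias=+0
  covered (0 px):
    . . . . . . . . . . .
    . . . . . . . . . . .
    . . . . . . . . . . .
    . . . . . . . . . . .
T2:
  2·area = 48
  edge (11, 1)→(16, 4): d=(5,3) right/bottom  bias=-1
  edge (16, 4)→(0, 4): d=(-16,0) right/bottom  bias=-1
  edge (0, 4)→(11, 1): d=(11,-3) top-left  bias=+0
    (5,0)@(11, 1): e=[0,48,0] → .  [on edge]
    (2,1)@(5, 3): e=[28,16,4] → X
    (3,1)@(7, 3): e=[22,16,10] → X
    (4,1)@(9, 3): e=[16,16,16] → X
    (5,1)@(11, 3): e=[10,16,22] → X
    (6,1)@(13, 3): e=[4,16,28] → X
    (7,1)@(15, 3): e=[-2,16,34] → .
    (2,2)@(5, 5): e=[38,-16,26] → .
    (3,2)@(7, 5): e=[32,-16,32] → .
    (4,2)@(9, 5): e=[26,-16,38] → .
    (5,2)@(11, 5): e=[20,-16,44] → .
    (6,2)@(13, 5): e=[14,-16,50] → .
    (10,3)@(21, 7): e=[0,-48,96] → .  [on edge]
  covered (5 px):
    . . . . . . . . . . .
    . . X X X X X . . . .
    . . . . . . . . . . .
    . . . . . . . . . . .

Final: [16,16,16]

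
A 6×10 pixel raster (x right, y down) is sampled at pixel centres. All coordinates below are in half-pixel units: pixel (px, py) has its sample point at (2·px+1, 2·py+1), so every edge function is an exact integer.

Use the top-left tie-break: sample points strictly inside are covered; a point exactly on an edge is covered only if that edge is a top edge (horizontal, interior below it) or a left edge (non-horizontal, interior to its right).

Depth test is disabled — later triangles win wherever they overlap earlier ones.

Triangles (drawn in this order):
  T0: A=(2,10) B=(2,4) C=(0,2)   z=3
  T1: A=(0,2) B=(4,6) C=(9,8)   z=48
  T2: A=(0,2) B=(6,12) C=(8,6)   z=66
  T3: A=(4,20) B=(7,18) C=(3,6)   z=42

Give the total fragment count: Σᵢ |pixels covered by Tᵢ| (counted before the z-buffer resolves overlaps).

T0:
  2·area = 12  (B↔C swapped to make it positive)
  edge (2, 10)→(0, 2): d=(-2,-8) top-left  bias=+0
  edge (0, 2)→(2, 4): d=(2,2) right/bottom  bias=-1
  edge (2, 4)→(2, 10): d=(0,6) right/bottom  bias=-1
    (0,1)@(1, 3): e=[6,0,6] → .  [on edge]
    (0,2)@(1, 5): e=[2,4,6] → X
    (1,2)@(3, 5): e=[18,0,-6] → .  [on edge]
    (0,3)@(1, 7): e=[-2,8,6] → .
    (2,3)@(5, 7): e=[30,0,-18] → .  [on edge]
    (3,4)@(7, 9): e=[42,0,-30] → .  [on edge]
    (4,5)@(9, 11): e=[54,0,-42] → .  [on edge]
    (5,6)@(11, 13): e=[66,0,-54] → .  [on edge]
  covered (1 px):
    . . . . . .
    . . . . . .
    X . . . . .
    . . . . . .
    . . . . . .
    . . . . . .
    . . . . . .
    . . . . . .
    . . . . . .
    . . . . . .
T1:
  2·area = 12  (B↔C swapped to make it positive)
  edge (0, 2)→(9, 8): d=(9,6) right/bottom  bias=-1
  edge (9, 8)→(4, 6): d=(-5,-2) top-left  bias=+0
  edge (4, 6)→(0, 2): d=(-4,-4) top-left  bias=+0
    (0,1)@(1, 3): e=[3,9,0] → X  [on edge]
    (1,1)@(3, 3): e=[-9,13,8] → .
    (0,2)@(1, 5): e=[21,-1,-8] → .
    (1,2)@(3, 5): e=[9,3,0] → X  [on edge]
    (2,2)@(5, 5): e=[-3,7,8] → .
    (1,3)@(3, 7): e=[27,-7,-8] → .
    (2,3)@(5, 7): e=[15,-3,0] → .  [on edge]
    (3,3)@(7, 7): e=[3,1,8] → X
    (4,3)@(9, 7): e=[-9,5,16] → .
    (3,4)@(7, 9): e=[21,-9,0] → .  [on edge]
    (4,5)@(9, 11): e=[27,-15,0] → .  [on edge]
    (5,6)@(11, 13): e=[33,-21,0] → .  [on edge]
  covered (3 px):
    . . . . . .
    X . . . . .
    . X . . . .
    . . . X . .
    . . . . . .
    . . . . . .
    . . . . . .
    . . . . . .
    . . . . . .
    . . . . . .
T2:
  2·area = 56  (B↔C swapped to make it positive)
  edge (0, 2)→(8, 6): d=(8,4) right/bottom  bias=-1
  edge (8, 6)→(6, 12): d=(-2,6) right/bottom  bias=-1
  edge (6, 12)→(0, 2): d=(-6,-10) top-left  bias=+0
    (0,1)@(1, 3): e=[4,48,4] → X
    (1,1)@(3, 3): e=[-4,36,24] → .
    (4,1)@(9, 3): e=[-28,0,84] → .  [on edge]
    (0,2)@(1, 5): e=[20,44,-8] → .
    (1,2)@(3, 5): e=[12,32,12] → X
    (2,2)@(5, 5): e=[4,20,32] → X
    (3,2)@(7, 5): e=[-4,8,52] → .
    (1,3)@(3, 7): e=[28,28,0] → X  [on edge]
    (3,3)@(7, 7): e=[12,4,40] → X
    (4,3)@(9, 7): e=[4,-8,60] → .
    (1,4)@(3, 9): e=[44,24,-12] → .
    (2,4)@(5, 9): e=[36,12,8] → X
    (3,4)@(7, 9): e=[28,0,28] → .  [on edge]
    (2,7)@(5, 15): e=[84,0,-28] → .  [on edge]
    (4,8)@(9, 17): e=[84,-28,0] → .  [on edge]
  covered (7 px):
    . . . . . .
    X . . . . .
    . X X . . .
    . X X X . .
    . . X . . .
    . . . . . .
    . . . . . .
    . . . . . .
    . . . . . .
    . . . . . .
T3:
  2·area = 44  (B↔C swapped to make it positive)
  edge (4, 20)→(3, 6): d=(-1,-14) top-left  bias=+0
  edge (3, 6)→(7, 18): d=(4,12) right/bottom  bias=-1
  edge (7, 18)→(4, 20): d=(-3,2) right/bottom  bias=-1
    (2,6)@(5, 13): e=[21,4,19] → X
    (3,6)@(7, 13): e=[49,-20,15] → .
    (2,7)@(5, 15): e=[19,12,13] → X
    (3,7)@(7, 15): e=[47,-12,9] → .
    (2,8)@(5, 17): e=[17,20,7] → X
    (3,8)@(7, 17): e=[45,-4,3] → .
    (2,9)@(5, 19): e=[15,28,1] → X
    (3,9)@(7, 19): e=[43,4,-3] → .
  covered (4 px):
    . . . . . .
    . . . . . .
    . . . . . .
    . . . . . .
    . . . . . .
    . . . . . .
    . . X . . .
    . . X . . .
    . . X . . .
    . . X . . .

Result: 15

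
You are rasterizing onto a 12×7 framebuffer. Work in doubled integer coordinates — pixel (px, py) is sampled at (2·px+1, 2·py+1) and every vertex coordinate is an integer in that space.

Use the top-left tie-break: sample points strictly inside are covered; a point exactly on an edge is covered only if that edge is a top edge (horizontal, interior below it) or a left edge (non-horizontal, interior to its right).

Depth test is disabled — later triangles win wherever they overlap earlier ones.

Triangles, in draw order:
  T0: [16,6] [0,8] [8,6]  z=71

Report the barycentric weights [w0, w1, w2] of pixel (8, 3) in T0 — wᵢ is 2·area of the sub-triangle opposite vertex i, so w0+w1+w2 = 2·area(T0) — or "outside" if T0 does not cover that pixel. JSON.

T0:
  2·area = 16
  edge (16, 6)→(0, 8): d=(-16,2) right/bottom  bias=-1
  edge (0, 8)→(8, 6): d=(8,-2) top-left  bias=+0
  edge (8, 6)→(16, 6): d=(8,0) top-left  bias=+0
    (2,3)@(5, 7): e=[6,2,8] → #
    (3,3)@(7, 7): e=[2,6,8] → #
    (4,3)@(9, 7): e=[-2,10,8] → ·
    (2,4)@(5, 9): e=[-26,18,24] → ·
    (3,4)@(7, 9): e=[-30,22,24] → ·
  covered (2 px):
    · · · · · · · · · · · ·
    · · · · · · · · · · · ·
    · · · · · · · · · · · ·
    · · # # · · · · · · · ·
    · · · · · · · · · · · ·
    · · · · · · · · · · · ·
    · · · · · · · · · · · ·

Result: "outside"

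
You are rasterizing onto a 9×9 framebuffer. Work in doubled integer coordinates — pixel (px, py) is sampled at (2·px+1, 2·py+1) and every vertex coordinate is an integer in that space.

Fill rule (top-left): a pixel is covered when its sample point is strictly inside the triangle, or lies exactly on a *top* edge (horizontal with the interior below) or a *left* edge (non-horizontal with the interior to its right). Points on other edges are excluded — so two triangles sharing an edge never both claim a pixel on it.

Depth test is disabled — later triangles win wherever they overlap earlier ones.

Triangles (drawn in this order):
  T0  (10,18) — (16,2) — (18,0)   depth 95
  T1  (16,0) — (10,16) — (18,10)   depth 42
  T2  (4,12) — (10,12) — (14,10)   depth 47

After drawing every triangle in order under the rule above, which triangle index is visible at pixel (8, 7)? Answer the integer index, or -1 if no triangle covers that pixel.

T0:
  2·area = 20
  edge (10, 18)→(16, 2): d=(6,-16) top-left  bias=+0
  edge (16, 2)→(18, 0): d=(2,-2) top-left  bias=+0
  edge (18, 0)→(10, 18): d=(-8,18) right/bottom  bias=-1
    (8,0)@(17, 1): e=[10,0,10] → X  [on edge]
    (7,1)@(15, 3): e=[-10,0,30] → .  [on edge]
    (8,1)@(17, 3): e=[22,4,-6] → .
    (6,2)@(13, 5): e=[-30,0,50] → .  [on edge]
    (7,2)@(15, 5): e=[2,4,14] → X
    (8,2)@(17, 5): e=[34,8,-22] → .
    (5,3)@(11, 7): e=[-50,0,70] → .  [on edge]
    (7,3)@(15, 7): e=[14,8,-2] → .
    (4,4)@(9, 9): e=[-70,0,90] → .  [on edge]
    (3,5)@(7, 11): e=[-90,0,110] → .  [on edge]
    (6,5)@(13, 11): e=[6,12,2] → X
    (7,5)@(15, 11): e=[38,16,-34] → .
    (2,6)@(5, 13): e=[-110,0,130] → .  [on edge]
    (1,7)@(3, 15): e=[-130,0,150] → .  [on edge]
    (0,8)@(1, 17): e=[-150,0,170] → .  [on edge]
  covered (3 px):
    . . . . . . . . X
    . . . . . . . . .
    . . . . . . . X .
    . . . . . . . . .
    . . . . . . . . .
    . . . . . . X . .
    . . . . . . . . .
    . . . . . . . . .
    . . . . . . . . .
T1:
  2·area = 92  (B↔C swapped to make it positive)
  edge (16, 0)→(18, 10): d=(2,10) right/bottom  bias=-1
  edge (18, 10)→(10, 16): d=(-8,6) right/bottom  bias=-1
  edge (10, 16)→(16, 0): d=(6,-16) top-left  bias=+0
    (7,1)@(15, 3): e=[16,74,2] → X
    (8,1)@(17, 3): e=[-4,62,34] → .
    (7,2)@(15, 5): e=[20,58,14] → X
    (8,2)@(17, 5): e=[0,46,46] → .  [on edge]
    (7,3)@(15, 7): e=[24,42,26] → X
    (8,3)@(17, 7): e=[4,30,58] → X
    (6,4)@(13, 9): e=[48,38,6] → X
    (6,5)@(13, 11): e=[52,22,18] → X
    (8,5)@(17, 11): e=[12,-2,82] → .
    (6,6)@(13, 13): e=[56,6,30] → X
    (7,6)@(15, 13): e=[36,-6,62] → .
    (5,7)@(11, 15): e=[80,2,10] → X
  covered (11 px):
    . . . . . . . . .
    . . . . . . . X .
    . . . . . . . X .
    . . . . . . . X X
    . . . . . . X X X
    . . . . . . X X .
    . . . . . . X . .
    . . . . . X . . .
    . . . . . . . . .
T2:
  2·area = 12  (B↔C swapped to make it positive)
  edge (4, 12)→(14, 10): d=(10,-2) top-left  bias=+0
  edge (14, 10)→(10, 12): d=(-4,2) right/bottom  bias=-1
  edge (10, 12)→(4, 12): d=(-6,0) right/bottom  bias=-1
    (4,5)@(9, 11): e=[0,6,6] → X  [on edge]
    (5,5)@(11, 11): e=[4,2,6] → X
    (6,5)@(13, 11): e=[8,-2,6] → .
    (4,6)@(9, 13): e=[20,-2,-6] → .
    (5,6)@(11, 13): e=[24,-6,-6] → .
  covered (2 px):
    . . . . . . . . .
    . . . . . . . . .
    . . . . . . . . .
    . . . . . . . . .
    . . . . . . . . .
    . . . . X X . . .
    . . . . . . . . .
    . . . . . . . . .
    . . . . . . . . .

Z-buffer (winner per pixel, '.' = empty):
  . . . . . . . . 0
  . . . . . . . 1 .
  . . . . . . . 1 .
  . . . . . . . 1 1
  . . . . . . 1 1 1
  . . . . 2 2 1 1 .
  . . . . . . 1 . .
  . . . . . 1 . . .
  . . . . . . . . .

Final: -1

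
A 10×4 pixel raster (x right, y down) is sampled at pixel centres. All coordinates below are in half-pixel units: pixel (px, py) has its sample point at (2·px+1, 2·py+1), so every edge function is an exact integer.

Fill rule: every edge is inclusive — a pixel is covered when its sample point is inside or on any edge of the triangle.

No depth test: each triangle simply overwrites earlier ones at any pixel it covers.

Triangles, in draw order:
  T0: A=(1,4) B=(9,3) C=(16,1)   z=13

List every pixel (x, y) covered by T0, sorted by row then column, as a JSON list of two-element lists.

T0:
  2·area = 9  (B↔C swapped to make it positive)
  edge (1, 4)→(16, 1): d=(15,-3) inclusive
  edge (16, 1)→(9, 3): d=(-7,2) inclusive
  edge (9, 3)→(1, 4): d=(-8,1) inclusive
    (3,1)@(7, 3): e=[3,4,2] → X
    (4,1)@(9, 3): e=[9,0,0] → X  [on edge]
    (5,1)@(11, 3): e=[15,-4,-2] → .
    (3,2)@(7, 5): e=[33,-10,-14] → .
    (4,2)@(9, 5): e=[39,-14,-16] → .
  covered (2 px):
    . . . . . . . . . .
    . . . X X . . . . .
    . . . . . . . . . .
    . . . . . . . . . .

Result: [[3,1],[4,1]]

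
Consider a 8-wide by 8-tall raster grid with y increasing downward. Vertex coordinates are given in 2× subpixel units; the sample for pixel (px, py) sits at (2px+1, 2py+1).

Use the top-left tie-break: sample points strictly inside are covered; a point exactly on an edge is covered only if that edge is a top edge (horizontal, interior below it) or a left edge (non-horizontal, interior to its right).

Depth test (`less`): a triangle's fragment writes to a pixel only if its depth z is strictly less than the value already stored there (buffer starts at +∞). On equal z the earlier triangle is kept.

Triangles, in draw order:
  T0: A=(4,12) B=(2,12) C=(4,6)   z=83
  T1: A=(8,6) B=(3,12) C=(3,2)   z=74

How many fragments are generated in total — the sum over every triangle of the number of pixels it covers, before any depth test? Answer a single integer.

T0:
  2·area = 12
  edge (4, 12)→(2, 12): d=(-2,0) right/bottom  bias=-1
  edge (2, 12)→(4, 6): d=(2,-6) top-left  bias=+0
  edge (4, 6)→(4, 12): d=(0,6) right/bottom  bias=-1
    (2,1)@(5, 3): e=[18,0,-6] → .  [on edge]
    (1,4)@(3, 9): e=[6,0,6] → X  [on edge]
    (2,4)@(5, 9): e=[6,12,-6] → .
    (1,5)@(3, 11): e=[2,4,6] → X
    (2,5)@(5, 11): e=[2,16,-6] → .
    (1,6)@(3, 13): e=[-2,8,6] → .
    (0,7)@(1, 15): e=[-6,0,18] → .  [on edge]
  covered (2 px):
    . . . . . . . .
    . . . . . . . .
    . . . . . . . .
    . . . . . . . .
    . X . . . . . .
    . X . . . . . .
    . . . . . . . .
    . . . . . . . .
T1:
  2·area = 50
  edge (8, 6)→(3, 12): d=(-5,6) right/bottom  bias=-1
  edge (3, 12)→(3, 2): d=(0,-10) top-left  bias=+0
  edge (3, 2)→(8, 6): d=(5,4) right/bottom  bias=-1
    (1,0)@(3, 1): e=[55,0,-5] → .  [on edge]
    (1,1)@(3, 3): e=[45,0,5] → X  [on edge]
    (2,1)@(5, 3): e=[33,20,-3] → .
    (1,2)@(3, 5): e=[35,0,15] → X  [on edge]
    (2,2)@(5, 5): e=[23,20,7] → X
    (3,2)@(7, 5): e=[11,40,-1] → .
    (1,3)@(3, 7): e=[25,0,25] → X  [on edge]
    (3,3)@(7, 7): e=[1,40,9] → X
    (4,3)@(9, 7): e=[-11,60,1] → .
    (1,4)@(3, 9): e=[15,0,35] → X  [on edge]
    (3,4)@(7, 9): e=[-9,40,19] → .
    (1,5)@(3, 11): e=[5,0,45] → X  [on edge]
    (1,6)@(3, 13): e=[-5,0,55] → .  [on edge]
    (1,7)@(3, 15): e=[-15,0,65] → .  [on edge]
  covered (9 px):
    . . . . . . . .
    . X . . . . . .
    . X X . . . . .
    . X X X . . . .
    . X X . . . . .
    . X . . . . . .
    . . . . . . . .
    . . . . . . . .

Result: 11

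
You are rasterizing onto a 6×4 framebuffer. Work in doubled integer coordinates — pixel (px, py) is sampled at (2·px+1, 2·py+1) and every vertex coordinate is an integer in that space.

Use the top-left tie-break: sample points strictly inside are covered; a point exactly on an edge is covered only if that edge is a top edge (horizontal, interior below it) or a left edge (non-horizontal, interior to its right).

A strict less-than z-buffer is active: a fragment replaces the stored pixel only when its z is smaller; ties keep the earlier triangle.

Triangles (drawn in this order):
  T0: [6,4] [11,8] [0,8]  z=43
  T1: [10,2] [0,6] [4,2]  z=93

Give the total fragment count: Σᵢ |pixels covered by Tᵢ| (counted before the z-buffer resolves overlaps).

T0:
  2·area = 44
  edge (6, 4)→(11, 8): d=(5,4) right/bottom  bias=-1
  edge (11, 8)→(0, 8): d=(-11,0) right/bottom  bias=-1
  edge (0, 8)→(6, 4): d=(6,-4) top-left  bias=+0
    (2,2)@(5, 5): e=[9,33,2] → █
    (3,2)@(7, 5): e=[1,33,10] → █
    (4,2)@(9, 5): e=[-7,33,18] → ·
    (1,3)@(3, 7): e=[27,11,6] → █
    (4,3)@(9, 7): e=[3,11,30] → █
    (5,3)@(11, 7): e=[-5,11,38] → ·
  covered (6 px):
    · · · · · ·
    · · · · · ·
    · · █ █ · ·
    · █ █ █ █ ·
T1:
  2·area = 24
  edge (10, 2)→(0, 6): d=(-10,4) right/bottom  bias=-1
  edge (0, 6)→(4, 2): d=(4,-4) top-left  bias=+0
  edge (4, 2)→(10, 2): d=(6,0) top-left  bias=+0
    (2,0)@(5, 1): e=[30,0,-6] → ·  [on edge]
    (1,1)@(3, 3): e=[18,0,6] → █  [on edge]
    (2,1)@(5, 3): e=[10,8,6] → █
    (3,1)@(7, 3): e=[2,16,6] → █
    (4,1)@(9, 3): e=[-6,24,6] → ·
    (0,2)@(1, 5): e=[6,0,18] → █  [on edge]
    (1,2)@(3, 5): e=[-2,8,18] → ·
    (2,2)@(5, 5): e=[-10,16,18] → ·
    (3,2)@(7, 5): e=[-18,24,18] → ·
    (0,3)@(1, 7): e=[-14,8,30] → ·
  covered (4 px):
    · · · · · ·
    · █ █ █ · ·
    █ · · · · ·
    · · · · · ·

Answer: 10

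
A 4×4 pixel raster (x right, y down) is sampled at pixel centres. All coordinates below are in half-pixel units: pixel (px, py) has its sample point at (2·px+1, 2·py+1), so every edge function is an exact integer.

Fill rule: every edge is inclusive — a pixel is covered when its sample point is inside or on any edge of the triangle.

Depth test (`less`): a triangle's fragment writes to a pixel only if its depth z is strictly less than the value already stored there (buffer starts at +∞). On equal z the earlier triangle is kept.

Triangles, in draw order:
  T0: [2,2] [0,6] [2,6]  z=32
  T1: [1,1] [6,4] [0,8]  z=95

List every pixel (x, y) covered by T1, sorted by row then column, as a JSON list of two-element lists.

T0:
  2·area = 8  (B↔C swapped to make it positive)
  edge (2, 2)→(2, 6): d=(0,4) inclusive
  edge (2, 6)→(0, 6): d=(-2,0) inclusive
  edge (0, 6)→(2, 2): d=(2,-4) inclusive
    (0,2)@(1, 5): e=[4,2,2] → #
    (1,2)@(3, 5): e=[-4,2,10] → ·
    (0,3)@(1, 7): e=[4,-2,6] → ·
  covered (1 px):
    · · · ·
    · · · ·
    # · · ·
    · · · ·
T1:
  2·area = 38
  edge (1, 1)→(6, 4): d=(5,3) inclusive
  edge (6, 4)→(0, 8): d=(-6,4) inclusive
  edge (0, 8)→(1, 1): d=(1,-7) inclusive
    (0,0)@(1, 1): e=[0,38,0] → #  [on edge]
    (1,0)@(3, 1): e=[-6,30,14] → ·
    (0,1)@(1, 3): e=[10,26,2] → #
    (1,1)@(3, 3): e=[4,18,16] → #
    (2,1)@(5, 3): e=[-2,10,30] → ·
    (0,2)@(1, 5): e=[20,14,4] → #
    (2,2)@(5, 5): e=[8,-2,32] → ·
    (0,3)@(1, 7): e=[30,2,6] → #
    (1,3)@(3, 7): e=[24,-6,20] → ·
  covered (6 px):
    # · · ·
    # # · ·
    # # · ·
    # · · ·

Final: [[0,0],[0,1],[1,1],[0,2],[1,2],[0,3]]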